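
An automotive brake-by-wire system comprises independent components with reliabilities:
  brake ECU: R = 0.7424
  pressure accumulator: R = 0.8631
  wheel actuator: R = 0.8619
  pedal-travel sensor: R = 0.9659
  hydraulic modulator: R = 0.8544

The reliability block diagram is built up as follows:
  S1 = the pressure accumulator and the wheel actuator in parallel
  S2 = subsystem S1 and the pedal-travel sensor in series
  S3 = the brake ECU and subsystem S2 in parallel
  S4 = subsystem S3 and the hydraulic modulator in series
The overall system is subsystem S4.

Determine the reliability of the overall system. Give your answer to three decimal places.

0.843

Parallel (pressure accumulator and wheel actuator): 1 − (1 − 0.86310)(1 − 0.86190) = 0.98109
Series ([0.98109] and pedal-travel sensor): 0.98109 × 0.96590 = 0.94763
Parallel (brake ECU and [0.94763]): 1 − (1 − 0.74240)(1 − 0.94763) = 0.98651
Series ([0.98651] and hydraulic modulator): 0.98651 × 0.85440 = 0.843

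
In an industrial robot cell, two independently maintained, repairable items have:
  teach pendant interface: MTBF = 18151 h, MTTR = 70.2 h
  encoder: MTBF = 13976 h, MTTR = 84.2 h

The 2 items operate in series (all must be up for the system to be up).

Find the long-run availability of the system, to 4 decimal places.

0.9902

A(teach pendant interface) = MTBF/(MTBF+MTTR) = 18151/(18151+70.2) = 0.996147
A(encoder) = MTBF/(MTBF+MTTR) = 13976/(13976+84.2) = 0.994011
Series availability: 0.996147 × 0.994011 = 0.9902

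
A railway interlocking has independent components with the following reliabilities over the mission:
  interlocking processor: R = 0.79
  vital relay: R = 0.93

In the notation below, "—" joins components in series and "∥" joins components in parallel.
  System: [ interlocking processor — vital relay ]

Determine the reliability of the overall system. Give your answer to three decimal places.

Series (interlocking processor and vital relay): 0.79000 × 0.93000 = 0.735

0.735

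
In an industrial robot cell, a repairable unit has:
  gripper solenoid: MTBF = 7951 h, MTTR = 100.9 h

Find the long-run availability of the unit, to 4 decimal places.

A(gripper solenoid) = MTBF/(MTBF+MTTR) = 7951/(7951+100.9) = 0.9875

0.9875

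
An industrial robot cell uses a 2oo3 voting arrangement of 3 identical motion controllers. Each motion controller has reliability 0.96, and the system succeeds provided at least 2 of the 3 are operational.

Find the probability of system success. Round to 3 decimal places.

0.995

R = Σ_{i=2}^{3} C(3,i) p^i (1−p)^{3−i} with p = 0.96
C(3,2)·0.96^2·0.04^1 = 0.11059
C(3,3)·0.96^3·0.04^0 = 0.88474
Sum = 0.995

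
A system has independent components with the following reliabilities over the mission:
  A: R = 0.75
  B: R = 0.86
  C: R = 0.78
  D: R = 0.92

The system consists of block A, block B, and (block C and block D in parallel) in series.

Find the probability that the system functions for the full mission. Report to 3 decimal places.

0.634

Parallel (C and D): 1 − (1 − 0.78000)(1 − 0.92000) = 0.98240
Series (A, B, and [0.98240]): 0.75000 × 0.86000 × 0.98240 = 0.634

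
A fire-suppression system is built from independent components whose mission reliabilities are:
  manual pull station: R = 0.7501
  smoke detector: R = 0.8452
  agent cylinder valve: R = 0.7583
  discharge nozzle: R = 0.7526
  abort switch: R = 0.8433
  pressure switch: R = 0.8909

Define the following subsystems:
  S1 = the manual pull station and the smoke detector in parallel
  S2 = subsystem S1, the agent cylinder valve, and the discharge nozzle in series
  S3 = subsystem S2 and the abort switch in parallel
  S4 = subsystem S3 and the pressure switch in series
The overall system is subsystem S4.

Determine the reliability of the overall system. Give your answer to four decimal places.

Parallel (manual pull station and smoke detector): 1 − (1 − 0.750100)(1 − 0.845200) = 0.961315
Series ([0.961315], agent cylinder valve, and discharge nozzle): 0.961315 × 0.758300 × 0.752600 = 0.548619
Parallel ([0.548619] and abort switch): 1 − (1 − 0.548619)(1 − 0.843300) = 0.929269
Series ([0.929269] and pressure switch): 0.929269 × 0.890900 = 0.8279

0.8279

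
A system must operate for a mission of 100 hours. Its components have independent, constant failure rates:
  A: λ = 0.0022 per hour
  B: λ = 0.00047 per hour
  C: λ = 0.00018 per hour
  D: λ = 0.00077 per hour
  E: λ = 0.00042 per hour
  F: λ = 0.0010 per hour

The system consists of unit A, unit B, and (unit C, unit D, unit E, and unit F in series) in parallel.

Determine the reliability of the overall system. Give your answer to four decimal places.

0.9981

R(A) = exp(−0.0022 × 100) = 0.802519
R(B) = exp(−0.00047 × 100) = 0.954087
R(C) = exp(−0.00018 × 100) = 0.982161
R(D) = exp(−0.00077 × 100) = 0.925890
R(E) = exp(−0.00042 × 100) = 0.958870
R(F) = exp(−0.0010 × 100) = 0.904837
Series (C, D, E, and F): 0.982161 × 0.925890 × 0.958870 × 0.904837 = 0.788991
Parallel (A, B, and [0.788991]): 1 − (1 − 0.802519)(1 − 0.954087)(1 − 0.788991) = 0.9981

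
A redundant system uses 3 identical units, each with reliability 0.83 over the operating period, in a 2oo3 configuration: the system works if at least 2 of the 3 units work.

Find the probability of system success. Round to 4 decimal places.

0.9231

R = Σ_{i=2}^{3} C(3,i) p^i (1−p)^{3−i} with p = 0.83
C(3,2)·0.83^2·0.17^1 = 0.351339
C(3,3)·0.83^3·0.17^0 = 0.571787
Sum = 0.9231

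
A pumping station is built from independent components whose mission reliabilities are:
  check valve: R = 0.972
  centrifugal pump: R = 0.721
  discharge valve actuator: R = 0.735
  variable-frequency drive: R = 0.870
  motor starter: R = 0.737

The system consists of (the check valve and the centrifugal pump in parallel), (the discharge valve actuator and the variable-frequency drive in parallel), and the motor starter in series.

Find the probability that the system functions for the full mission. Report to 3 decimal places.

Parallel (check valve and centrifugal pump): 1 − (1 − 0.97200)(1 − 0.72100) = 0.99219
Parallel (discharge valve actuator and variable-frequency drive): 1 − (1 − 0.73500)(1 − 0.87000) = 0.96555
Series ([0.99219], [0.96555], and motor starter): 0.99219 × 0.96555 × 0.73700 = 0.706

0.706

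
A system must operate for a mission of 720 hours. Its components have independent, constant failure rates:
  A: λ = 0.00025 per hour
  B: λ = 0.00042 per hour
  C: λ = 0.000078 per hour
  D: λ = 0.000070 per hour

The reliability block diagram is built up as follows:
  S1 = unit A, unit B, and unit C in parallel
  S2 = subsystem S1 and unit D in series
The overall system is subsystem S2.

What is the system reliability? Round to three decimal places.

0.949

R(A) = exp(−0.00025 × 720) = 0.83527
R(B) = exp(−0.00042 × 720) = 0.73904
R(C) = exp(−0.000078 × 720) = 0.94539
R(D) = exp(−0.000070 × 720) = 0.95085
Parallel (A, B, and C): 1 − (1 − 0.83527)(1 − 0.73904)(1 − 0.94539) = 0.99765
Series ([0.99765] and D): 0.99765 × 0.95085 = 0.949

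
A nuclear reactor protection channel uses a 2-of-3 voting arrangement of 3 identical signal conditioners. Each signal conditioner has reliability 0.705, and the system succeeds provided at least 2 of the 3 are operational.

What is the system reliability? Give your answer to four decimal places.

R = Σ_{i=2}^{3} C(3,i) p^i (1−p)^{3−i} with p = 0.705
C(3,2)·0.705^2·0.295^1 = 0.439867
C(3,3)·0.705^3·0.295^0 = 0.350403
Sum = 0.7903

0.7903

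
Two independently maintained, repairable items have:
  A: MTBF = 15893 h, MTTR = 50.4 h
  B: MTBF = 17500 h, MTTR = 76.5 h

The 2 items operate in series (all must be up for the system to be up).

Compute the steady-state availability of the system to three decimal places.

0.993

A(A) = MTBF/(MTBF+MTTR) = 15893/(15893+50.4) = 0.996839
A(B) = MTBF/(MTBF+MTTR) = 17500/(17500+76.5) = 0.995648
Series availability: 0.996839 × 0.995648 = 0.993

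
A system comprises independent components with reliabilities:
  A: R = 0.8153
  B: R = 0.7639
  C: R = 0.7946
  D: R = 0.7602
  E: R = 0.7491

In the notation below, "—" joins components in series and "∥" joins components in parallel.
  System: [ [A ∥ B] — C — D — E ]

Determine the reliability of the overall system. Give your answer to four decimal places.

0.4328

Parallel (A and B): 1 − (1 − 0.815300)(1 − 0.763900) = 0.956392
Series ([0.956392], C, D, and E): 0.956392 × 0.794600 × 0.760200 × 0.749100 = 0.4328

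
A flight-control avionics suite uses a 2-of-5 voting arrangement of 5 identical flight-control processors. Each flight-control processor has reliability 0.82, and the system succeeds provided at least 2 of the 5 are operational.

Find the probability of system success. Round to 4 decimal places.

R = Σ_{i=2}^{5} C(5,i) p^i (1−p)^{5−i} with p = 0.82
C(5,2)·0.82^2·0.18^3 = 0.039214
C(5,3)·0.82^3·0.18^2 = 0.178643
C(5,4)·0.82^4·0.18^1 = 0.406910
C(5,5)·0.82^5·0.18^0 = 0.370740
Sum = 0.9955

0.9955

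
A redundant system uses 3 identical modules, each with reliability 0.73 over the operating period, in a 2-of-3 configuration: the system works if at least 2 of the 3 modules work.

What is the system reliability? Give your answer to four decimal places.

R = Σ_{i=2}^{3} C(3,i) p^i (1−p)^{3−i} with p = 0.73
C(3,2)·0.73^2·0.27^1 = 0.431649
C(3,3)·0.73^3·0.27^0 = 0.389017
Sum = 0.8207

0.8207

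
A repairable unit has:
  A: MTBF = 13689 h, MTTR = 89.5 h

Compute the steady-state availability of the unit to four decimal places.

0.9935

A(A) = MTBF/(MTBF+MTTR) = 13689/(13689+89.5) = 0.9935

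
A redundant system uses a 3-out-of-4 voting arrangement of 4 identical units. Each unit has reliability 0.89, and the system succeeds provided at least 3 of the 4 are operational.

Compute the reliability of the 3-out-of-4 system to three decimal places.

0.938

R = Σ_{i=3}^{4} C(4,i) p^i (1−p)^{4−i} with p = 0.89
C(4,3)·0.89^3·0.11^1 = 0.31019
C(4,4)·0.89^4·0.11^0 = 0.62742
Sum = 0.938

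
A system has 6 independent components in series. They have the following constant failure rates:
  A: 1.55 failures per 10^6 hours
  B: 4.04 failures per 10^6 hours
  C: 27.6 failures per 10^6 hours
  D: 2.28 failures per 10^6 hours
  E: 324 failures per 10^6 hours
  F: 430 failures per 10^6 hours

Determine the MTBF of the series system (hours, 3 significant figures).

1270

Series of exponential components: λ_sys = Σ λ_i
λ_sys = 0.00000155 + 0.00000404 + 0.0000276 + 0.00000228 + 0.000324 + 0.000430 = 7.8947e-04 /h
MTBF = 1 / λ_sys = 1270 h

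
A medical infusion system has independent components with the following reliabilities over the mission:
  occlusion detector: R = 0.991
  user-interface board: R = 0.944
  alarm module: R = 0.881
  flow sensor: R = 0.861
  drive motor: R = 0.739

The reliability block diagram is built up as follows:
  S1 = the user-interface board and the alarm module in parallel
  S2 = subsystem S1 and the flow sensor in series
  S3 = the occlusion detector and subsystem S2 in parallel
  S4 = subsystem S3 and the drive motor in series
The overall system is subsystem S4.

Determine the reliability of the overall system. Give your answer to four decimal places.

Parallel (user-interface board and alarm module): 1 − (1 − 0.944000)(1 − 0.881000) = 0.993336
Series ([0.993336] and flow sensor): 0.993336 × 0.861000 = 0.855262
Parallel (occlusion detector and [0.855262]): 1 − (1 − 0.991000)(1 − 0.855262) = 0.998697
Series ([0.998697] and drive motor): 0.998697 × 0.739000 = 0.7380

0.7380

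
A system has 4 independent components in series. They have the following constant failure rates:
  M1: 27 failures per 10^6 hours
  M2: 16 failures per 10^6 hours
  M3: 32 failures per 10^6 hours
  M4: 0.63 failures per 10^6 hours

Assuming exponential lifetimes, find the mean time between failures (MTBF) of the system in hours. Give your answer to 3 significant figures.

Series of exponential components: λ_sys = Σ λ_i
λ_sys = 0.000027 + 0.000016 + 0.000032 + 0.00000063 = 7.5630e-05 /h
MTBF = 1 / λ_sys = 13200 h

13200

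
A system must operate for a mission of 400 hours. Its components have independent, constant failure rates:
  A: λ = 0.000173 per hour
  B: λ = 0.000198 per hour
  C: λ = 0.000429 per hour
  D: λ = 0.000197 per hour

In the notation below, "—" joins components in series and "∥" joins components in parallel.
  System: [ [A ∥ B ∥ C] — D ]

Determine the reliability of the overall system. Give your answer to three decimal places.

0.923

R(A) = exp(−0.000173 × 400) = 0.93314
R(B) = exp(−0.000198 × 400) = 0.92386
R(C) = exp(−0.000429 × 400) = 0.84232
R(D) = exp(−0.000197 × 400) = 0.92422
Parallel (A, B, and C): 1 − (1 − 0.93314)(1 − 0.92386)(1 − 0.84232) = 0.99920
Series ([0.99920] and D): 0.99920 × 0.92422 = 0.923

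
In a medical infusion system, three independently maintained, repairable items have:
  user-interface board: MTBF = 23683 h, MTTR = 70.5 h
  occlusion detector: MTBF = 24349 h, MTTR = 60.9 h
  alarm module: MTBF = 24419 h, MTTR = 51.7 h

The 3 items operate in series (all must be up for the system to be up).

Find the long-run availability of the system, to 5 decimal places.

A(user-interface board) = MTBF/(MTBF+MTTR) = 23683/(23683+70.5) = 0.997032
A(occlusion detector) = MTBF/(MTBF+MTTR) = 24349/(24349+60.9) = 0.997505
A(alarm module) = MTBF/(MTBF+MTTR) = 24419/(24419+51.7) = 0.997887
Series availability: 0.997032 × 0.997505 × 0.997887 = 0.99244

0.99244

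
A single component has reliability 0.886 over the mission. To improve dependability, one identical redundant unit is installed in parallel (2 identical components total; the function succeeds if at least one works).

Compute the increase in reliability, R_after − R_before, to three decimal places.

R_before = 0.886
R_after = 1 − (1 − 0.886)^2 = 0.987
ΔR = 0.987 − 0.886 = 0.101

0.101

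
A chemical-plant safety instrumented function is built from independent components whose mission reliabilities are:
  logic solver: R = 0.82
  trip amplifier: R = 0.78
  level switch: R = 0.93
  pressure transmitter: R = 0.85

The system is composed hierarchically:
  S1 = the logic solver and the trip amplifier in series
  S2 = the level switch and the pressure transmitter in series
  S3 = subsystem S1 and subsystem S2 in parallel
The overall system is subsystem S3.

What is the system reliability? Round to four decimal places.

0.9245

Series (logic solver and trip amplifier): 0.820000 × 0.780000 = 0.639600
Series (level switch and pressure transmitter): 0.930000 × 0.850000 = 0.790500
Parallel ([0.639600] and [0.790500]): 1 − (1 − 0.639600)(1 − 0.790500) = 0.9245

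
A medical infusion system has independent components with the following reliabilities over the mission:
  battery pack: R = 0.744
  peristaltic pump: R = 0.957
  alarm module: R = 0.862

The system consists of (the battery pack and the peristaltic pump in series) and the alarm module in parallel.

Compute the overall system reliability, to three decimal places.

0.960

Series (battery pack and peristaltic pump): 0.74400 × 0.95700 = 0.71201
Parallel ([0.71201] and alarm module): 1 − (1 − 0.71201)(1 − 0.86200) = 0.960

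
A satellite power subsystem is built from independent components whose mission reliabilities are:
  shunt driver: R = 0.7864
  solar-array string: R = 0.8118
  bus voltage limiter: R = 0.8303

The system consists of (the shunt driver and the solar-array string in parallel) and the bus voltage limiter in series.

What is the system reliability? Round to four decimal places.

Parallel (shunt driver and solar-array string): 1 − (1 − 0.786400)(1 − 0.811800) = 0.959800
Series ([0.959800] and bus voltage limiter): 0.959800 × 0.830300 = 0.7969

0.7969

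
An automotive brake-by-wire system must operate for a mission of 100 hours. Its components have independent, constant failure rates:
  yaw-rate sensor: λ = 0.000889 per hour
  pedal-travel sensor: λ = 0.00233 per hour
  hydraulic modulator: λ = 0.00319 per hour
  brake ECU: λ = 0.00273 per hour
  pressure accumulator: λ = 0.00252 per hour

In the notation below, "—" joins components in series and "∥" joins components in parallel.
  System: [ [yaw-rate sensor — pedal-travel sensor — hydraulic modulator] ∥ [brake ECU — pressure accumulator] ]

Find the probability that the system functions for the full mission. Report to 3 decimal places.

R(yaw-rate sensor) = exp(−0.000889 × 100) = 0.91494
R(pedal-travel sensor) = exp(−0.00233 × 100) = 0.79215
R(hydraulic modulator) = exp(−0.00319 × 100) = 0.72688
R(brake ECU) = exp(−0.00273 × 100) = 0.76109
R(pressure accumulator) = exp(−0.00252 × 100) = 0.77724
Series (yaw-rate sensor, pedal-travel sensor, and hydraulic modulator): 0.91494 × 0.79215 × 0.72688 = 0.52682
Series (brake ECU and pressure accumulator): 0.76109 × 0.77724 = 0.59155
Parallel ([0.52682] and [0.59155]): 1 − (1 − 0.52682)(1 − 0.59155) = 0.807

0.807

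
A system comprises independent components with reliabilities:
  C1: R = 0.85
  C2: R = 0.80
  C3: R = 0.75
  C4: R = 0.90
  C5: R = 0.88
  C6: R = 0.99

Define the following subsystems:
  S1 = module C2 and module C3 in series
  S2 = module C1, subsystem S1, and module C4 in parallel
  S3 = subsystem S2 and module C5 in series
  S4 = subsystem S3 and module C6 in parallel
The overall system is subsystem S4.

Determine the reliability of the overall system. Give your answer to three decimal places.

Series (C2 and C3): 0.80000 × 0.75000 = 0.60000
Parallel (C1, [0.60000], and C4): 1 − (1 − 0.85000)(1 − 0.60000)(1 − 0.90000) = 0.99400
Series ([0.99400] and C5): 0.99400 × 0.88000 = 0.87472
Parallel ([0.87472] and C6): 1 − (1 − 0.87472)(1 − 0.99000) = 0.999

0.999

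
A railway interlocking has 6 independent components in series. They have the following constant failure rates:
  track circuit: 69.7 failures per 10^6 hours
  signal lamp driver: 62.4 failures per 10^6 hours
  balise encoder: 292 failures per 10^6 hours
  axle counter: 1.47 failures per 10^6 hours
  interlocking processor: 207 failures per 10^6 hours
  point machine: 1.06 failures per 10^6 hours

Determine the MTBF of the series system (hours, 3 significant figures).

Series of exponential components: λ_sys = Σ λ_i
λ_sys = 0.0000697 + 0.0000624 + 0.000292 + 0.00000147 + 0.000207 + 0.00000106 = 6.3363e-04 /h
MTBF = 1 / λ_sys = 1580 h

1580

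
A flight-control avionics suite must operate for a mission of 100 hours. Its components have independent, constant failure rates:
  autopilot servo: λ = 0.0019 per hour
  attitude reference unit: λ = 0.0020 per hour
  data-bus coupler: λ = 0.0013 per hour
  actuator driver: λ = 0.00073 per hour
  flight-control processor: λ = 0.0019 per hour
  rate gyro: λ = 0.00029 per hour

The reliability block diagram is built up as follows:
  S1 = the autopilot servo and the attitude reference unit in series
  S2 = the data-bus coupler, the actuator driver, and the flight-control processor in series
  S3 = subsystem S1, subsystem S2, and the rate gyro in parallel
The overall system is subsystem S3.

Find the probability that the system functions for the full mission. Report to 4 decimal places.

R(autopilot servo) = exp(−0.0019 × 100) = 0.826959
R(attitude reference unit) = exp(−0.0020 × 100) = 0.818731
R(data-bus coupler) = exp(−0.0013 × 100) = 0.878095
R(actuator driver) = exp(−0.00073 × 100) = 0.929601
R(flight-control processor) = exp(−0.0019 × 100) = 0.826959
R(rate gyro) = exp(−0.00029 × 100) = 0.971416
Series (autopilot servo and attitude reference unit): 0.826959 × 0.818731 = 0.677057
Series (data-bus coupler, actuator driver, and flight-control processor): 0.878095 × 0.929601 × 0.826959 = 0.675028
Parallel ([0.677057], [0.675028], and rate gyro): 1 − (1 − 0.677057)(1 − 0.675028)(1 − 0.971416) = 0.9970

0.9970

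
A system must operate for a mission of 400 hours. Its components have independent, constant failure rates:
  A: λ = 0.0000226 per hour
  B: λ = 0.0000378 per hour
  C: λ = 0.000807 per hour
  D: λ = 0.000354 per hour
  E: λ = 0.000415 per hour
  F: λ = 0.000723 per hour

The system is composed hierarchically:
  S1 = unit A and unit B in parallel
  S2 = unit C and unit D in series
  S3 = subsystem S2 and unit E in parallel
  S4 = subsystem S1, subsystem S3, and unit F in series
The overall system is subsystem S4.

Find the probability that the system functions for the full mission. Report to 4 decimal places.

0.7062

R(A) = exp(−0.0000226 × 400) = 0.991001
R(B) = exp(−0.0000378 × 400) = 0.984994
R(C) = exp(−0.000807 × 400) = 0.724119
R(D) = exp(−0.000354 × 400) = 0.867968
R(E) = exp(−0.000415 × 400) = 0.847046
R(F) = exp(−0.000723 × 400) = 0.748862
Parallel (A and B): 1 − (1 − 0.991001)(1 − 0.984994) = 0.999865
Series (C and D): 0.724119 × 0.867968 = 0.628512
Parallel ([0.628512] and E): 1 − (1 − 0.628512)(1 − 0.847046) = 0.943179
Series ([0.999865], [0.943179], and F): 0.999865 × 0.943179 × 0.748862 = 0.7062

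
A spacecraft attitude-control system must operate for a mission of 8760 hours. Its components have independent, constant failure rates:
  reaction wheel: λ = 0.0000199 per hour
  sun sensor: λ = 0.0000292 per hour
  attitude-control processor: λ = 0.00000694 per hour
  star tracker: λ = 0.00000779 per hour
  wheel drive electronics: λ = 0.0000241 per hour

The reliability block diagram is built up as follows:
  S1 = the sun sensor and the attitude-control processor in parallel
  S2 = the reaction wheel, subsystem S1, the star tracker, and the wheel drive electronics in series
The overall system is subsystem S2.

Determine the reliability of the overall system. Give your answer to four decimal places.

0.6268

R(reaction wheel) = exp(−0.0000199 × 8760) = 0.840025
R(sun sensor) = exp(−0.0000292 × 8760) = 0.774303
R(attitude-control processor) = exp(−0.00000694 × 8760) = 0.941017
R(star tracker) = exp(−0.00000779 × 8760) = 0.934036
R(wheel drive electronics) = exp(−0.0000241 × 8760) = 0.809680
Parallel (sun sensor and attitude-control processor): 1 − (1 − 0.774303)(1 − 0.941017) = 0.986688
Series (reaction wheel, [0.986688], star tracker, and wheel drive electronics): 0.840025 × 0.986688 × 0.934036 × 0.809680 = 0.6268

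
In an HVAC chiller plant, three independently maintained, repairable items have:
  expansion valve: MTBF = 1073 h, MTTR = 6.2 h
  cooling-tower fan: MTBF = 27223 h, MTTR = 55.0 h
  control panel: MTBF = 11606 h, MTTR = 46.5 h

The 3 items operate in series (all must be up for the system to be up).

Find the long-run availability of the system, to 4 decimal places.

A(expansion valve) = MTBF/(MTBF+MTTR) = 1073/(1073+6.2) = 0.994255
A(cooling-tower fan) = MTBF/(MTBF+MTTR) = 27223/(27223+55.0) = 0.997984
A(control panel) = MTBF/(MTBF+MTTR) = 11606/(11606+46.5) = 0.996009
Series availability: 0.994255 × 0.997984 × 0.996009 = 0.9883

0.9883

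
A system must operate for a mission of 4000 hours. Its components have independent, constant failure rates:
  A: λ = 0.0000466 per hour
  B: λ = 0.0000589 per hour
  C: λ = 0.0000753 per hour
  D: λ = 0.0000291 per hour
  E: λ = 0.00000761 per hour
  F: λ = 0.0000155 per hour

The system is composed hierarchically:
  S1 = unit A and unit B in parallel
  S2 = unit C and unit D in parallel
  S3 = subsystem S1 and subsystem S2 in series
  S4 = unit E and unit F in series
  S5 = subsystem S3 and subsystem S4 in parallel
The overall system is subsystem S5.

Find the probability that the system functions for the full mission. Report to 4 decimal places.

0.9944

R(A) = exp(−0.0000466 × 4000) = 0.829942
R(B) = exp(−0.0000589 × 4000) = 0.790097
R(C) = exp(−0.0000753 × 4000) = 0.739930
R(D) = exp(−0.0000291 × 4000) = 0.890119
R(E) = exp(−0.00000761 × 4000) = 0.970019
R(F) = exp(−0.0000155 × 4000) = 0.939883
Parallel (A and B): 1 − (1 − 0.829942)(1 − 0.790097) = 0.964304
Parallel (C and D): 1 − (1 − 0.739930)(1 − 0.890119) = 0.971423
Series ([0.964304] and [0.971423]): 0.964304 × 0.971423 = 0.936747
Series (E and F): 0.970019 × 0.939883 = 0.911704
Parallel ([0.936747] and [0.911704]): 1 − (1 − 0.936747)(1 − 0.911704) = 0.9944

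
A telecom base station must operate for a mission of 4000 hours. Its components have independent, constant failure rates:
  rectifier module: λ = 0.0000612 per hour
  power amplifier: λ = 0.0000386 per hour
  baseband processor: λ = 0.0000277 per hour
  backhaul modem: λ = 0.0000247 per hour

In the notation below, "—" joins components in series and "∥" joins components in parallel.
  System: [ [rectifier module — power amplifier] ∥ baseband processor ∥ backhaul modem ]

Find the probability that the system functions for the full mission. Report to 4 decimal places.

R(rectifier module) = exp(−0.0000612 × 4000) = 0.782861
R(power amplifier) = exp(−0.0000386 × 4000) = 0.856929
R(baseband processor) = exp(−0.0000277 × 4000) = 0.895118
R(backhaul modem) = exp(−0.0000247 × 4000) = 0.905924
Series (rectifier module and power amplifier): 0.782861 × 0.856929 = 0.670856
Parallel ([0.670856], baseband processor, and backhaul modem): 1 − (1 − 0.670856)(1 − 0.895118)(1 − 0.905924) = 0.9968

0.9968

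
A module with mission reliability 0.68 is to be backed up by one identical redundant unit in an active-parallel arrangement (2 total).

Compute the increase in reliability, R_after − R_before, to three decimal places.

0.218

R_before = 0.68
R_after = 1 − (1 − 0.68)^2 = 0.898
ΔR = 0.898 − 0.68 = 0.218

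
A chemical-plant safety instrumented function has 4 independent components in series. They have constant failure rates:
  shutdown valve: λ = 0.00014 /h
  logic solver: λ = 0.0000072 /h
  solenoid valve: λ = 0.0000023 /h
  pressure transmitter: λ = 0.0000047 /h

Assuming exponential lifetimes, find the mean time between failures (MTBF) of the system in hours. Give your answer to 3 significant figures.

6490

Series of exponential components: λ_sys = Σ λ_i
λ_sys = 0.00014 + 0.0000072 + 0.0000023 + 0.0000047 = 1.5420e-04 /h
MTBF = 1 / λ_sys = 6490 h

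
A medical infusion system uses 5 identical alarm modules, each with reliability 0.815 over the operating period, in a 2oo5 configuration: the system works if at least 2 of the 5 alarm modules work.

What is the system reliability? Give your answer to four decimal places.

R = Σ_{i=2}^{5} C(5,i) p^i (1−p)^{5−i} with p = 0.815
C(5,2)·0.815^2·0.185^3 = 0.042056
C(5,3)·0.815^3·0.185^2 = 0.185275
C(5,4)·0.815^4·0.185^1 = 0.408105
C(5,5)·0.815^5·0.185^0 = 0.359574
Sum = 0.9950

0.9950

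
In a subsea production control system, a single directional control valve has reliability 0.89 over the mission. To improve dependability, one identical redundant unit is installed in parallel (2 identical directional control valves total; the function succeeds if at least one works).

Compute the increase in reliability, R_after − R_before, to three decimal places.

R_before = 0.89
R_after = 1 − (1 − 0.89)^2 = 0.988
ΔR = 0.988 − 0.89 = 0.098

0.098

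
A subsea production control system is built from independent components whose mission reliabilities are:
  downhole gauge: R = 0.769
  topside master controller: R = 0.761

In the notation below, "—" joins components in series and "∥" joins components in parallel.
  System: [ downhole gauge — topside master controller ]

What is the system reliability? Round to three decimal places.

0.585

Series (downhole gauge and topside master controller): 0.76900 × 0.76100 = 0.585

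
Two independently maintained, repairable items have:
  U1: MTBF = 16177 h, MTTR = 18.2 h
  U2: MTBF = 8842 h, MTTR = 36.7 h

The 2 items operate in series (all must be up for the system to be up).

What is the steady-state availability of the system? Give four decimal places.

0.9947

A(U1) = MTBF/(MTBF+MTTR) = 16177/(16177+18.2) = 0.998876
A(U2) = MTBF/(MTBF+MTTR) = 8842/(8842+36.7) = 0.995867
Series availability: 0.998876 × 0.995867 = 0.9947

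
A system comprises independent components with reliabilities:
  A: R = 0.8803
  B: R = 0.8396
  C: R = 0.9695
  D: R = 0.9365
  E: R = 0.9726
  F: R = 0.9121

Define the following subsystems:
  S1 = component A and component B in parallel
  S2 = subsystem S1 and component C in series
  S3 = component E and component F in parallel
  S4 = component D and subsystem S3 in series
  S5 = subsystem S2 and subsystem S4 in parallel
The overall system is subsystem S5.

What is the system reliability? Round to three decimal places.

Parallel (A and B): 1 − (1 − 0.88030)(1 − 0.83960) = 0.98080
Series ([0.98080] and C): 0.98080 × 0.96950 = 0.95089
Parallel (E and F): 1 − (1 − 0.97260)(1 − 0.91210) = 0.99759
Series (D and [0.99759]): 0.93650 × 0.99759 = 0.93424
Parallel ([0.95089] and [0.93424]): 1 − (1 − 0.95089)(1 − 0.93424) = 0.997

0.997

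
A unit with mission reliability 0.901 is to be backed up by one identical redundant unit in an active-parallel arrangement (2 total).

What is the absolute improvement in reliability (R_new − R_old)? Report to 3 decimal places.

0.089

R_before = 0.901
R_after = 1 − (1 − 0.901)^2 = 0.990
ΔR = 0.990 − 0.901 = 0.089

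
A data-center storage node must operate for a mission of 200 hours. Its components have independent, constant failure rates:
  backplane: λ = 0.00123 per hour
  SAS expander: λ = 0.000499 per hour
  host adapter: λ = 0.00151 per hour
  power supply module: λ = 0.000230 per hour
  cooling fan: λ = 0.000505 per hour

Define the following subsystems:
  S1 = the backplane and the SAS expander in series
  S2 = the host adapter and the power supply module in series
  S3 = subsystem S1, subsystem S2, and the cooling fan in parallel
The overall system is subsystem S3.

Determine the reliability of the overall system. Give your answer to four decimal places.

R(backplane) = exp(−0.00123 × 200) = 0.781922
R(SAS expander) = exp(−0.000499 × 200) = 0.905018
R(host adapter) = exp(−0.00151 × 200) = 0.739338
R(power supply module) = exp(−0.000230 × 200) = 0.955042
R(cooling fan) = exp(−0.000505 × 200) = 0.903933
Series (backplane and SAS expander): 0.781922 × 0.905018 = 0.707653
Series (host adapter and power supply module): 0.739338 × 0.955042 = 0.706099
Parallel ([0.707653], [0.706099], and cooling fan): 1 − (1 − 0.707653)(1 − 0.706099)(1 − 0.903933) = 0.9917

0.9917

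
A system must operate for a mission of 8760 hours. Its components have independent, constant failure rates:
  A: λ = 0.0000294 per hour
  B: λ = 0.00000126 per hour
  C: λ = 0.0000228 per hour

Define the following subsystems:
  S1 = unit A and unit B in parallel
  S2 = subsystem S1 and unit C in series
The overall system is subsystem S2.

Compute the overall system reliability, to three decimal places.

R(A) = exp(−0.0000294 × 8760) = 0.77295
R(B) = exp(−0.00000126 × 8760) = 0.98902
R(C) = exp(−0.0000228 × 8760) = 0.81895
Parallel (A and B): 1 − (1 − 0.77295)(1 − 0.98902) = 0.99751
Series ([0.99751] and C): 0.99751 × 0.81895 = 0.817

0.817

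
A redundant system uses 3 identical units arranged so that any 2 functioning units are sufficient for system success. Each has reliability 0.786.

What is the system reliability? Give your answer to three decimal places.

0.882

R = Σ_{i=2}^{3} C(3,i) p^i (1−p)^{3−i} with p = 0.786
C(3,2)·0.786^2·0.214^1 = 0.39663
C(3,3)·0.786^3·0.214^0 = 0.48559
Sum = 0.882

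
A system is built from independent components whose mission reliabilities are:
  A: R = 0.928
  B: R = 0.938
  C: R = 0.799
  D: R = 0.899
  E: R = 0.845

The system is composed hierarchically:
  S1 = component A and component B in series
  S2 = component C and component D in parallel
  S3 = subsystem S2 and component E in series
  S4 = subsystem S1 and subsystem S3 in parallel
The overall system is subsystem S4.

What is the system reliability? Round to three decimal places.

0.978

Series (A and B): 0.92800 × 0.93800 = 0.87046
Parallel (C and D): 1 − (1 − 0.79900)(1 − 0.89900) = 0.97970
Series ([0.97970] and E): 0.97970 × 0.84500 = 0.82785
Parallel ([0.87046] and [0.82785]): 1 − (1 − 0.87046)(1 − 0.82785) = 0.978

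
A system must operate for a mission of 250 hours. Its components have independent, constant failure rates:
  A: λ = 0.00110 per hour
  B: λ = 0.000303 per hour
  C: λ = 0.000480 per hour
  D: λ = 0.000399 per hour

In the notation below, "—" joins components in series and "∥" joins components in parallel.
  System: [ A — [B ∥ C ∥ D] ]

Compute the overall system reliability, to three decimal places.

R(A) = exp(−0.00110 × 250) = 0.75957
R(B) = exp(−0.000303 × 250) = 0.92705
R(C) = exp(−0.000480 × 250) = 0.88692
R(D) = exp(−0.000399 × 250) = 0.90506
Parallel (B, C, and D): 1 − (1 − 0.92705)(1 − 0.88692)(1 − 0.90506) = 0.99922
Series (A and [0.99922]): 0.75957 × 0.99922 = 0.759

0.759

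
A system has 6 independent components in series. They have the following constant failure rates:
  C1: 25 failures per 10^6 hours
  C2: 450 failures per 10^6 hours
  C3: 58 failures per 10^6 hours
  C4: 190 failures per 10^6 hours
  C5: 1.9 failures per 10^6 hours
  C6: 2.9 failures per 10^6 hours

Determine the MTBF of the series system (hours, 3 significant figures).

1370

Series of exponential components: λ_sys = Σ λ_i
λ_sys = 0.000025 + 0.00045 + 0.000058 + 0.00019 + 0.0000019 + 0.0000029 = 7.2780e-04 /h
MTBF = 1 / λ_sys = 1370 h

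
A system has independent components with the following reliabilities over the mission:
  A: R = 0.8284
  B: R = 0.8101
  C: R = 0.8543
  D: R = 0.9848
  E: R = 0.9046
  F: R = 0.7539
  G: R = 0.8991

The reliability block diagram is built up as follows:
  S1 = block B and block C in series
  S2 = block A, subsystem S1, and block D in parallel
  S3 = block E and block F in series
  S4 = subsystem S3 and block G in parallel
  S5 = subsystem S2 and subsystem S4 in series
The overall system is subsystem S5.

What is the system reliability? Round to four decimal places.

0.9671

Series (B and C): 0.810100 × 0.854300 = 0.692068
Parallel (A, [0.692068], and D): 1 − (1 − 0.828400)(1 − 0.692068)(1 − 0.984800) = 0.999197
Series (E and F): 0.904600 × 0.753900 = 0.681978
Parallel ([0.681978] and G): 1 − (1 − 0.681978)(1 − 0.899100) = 0.967912
Series ([0.999197] and [0.967912]): 0.999197 × 0.967912 = 0.9671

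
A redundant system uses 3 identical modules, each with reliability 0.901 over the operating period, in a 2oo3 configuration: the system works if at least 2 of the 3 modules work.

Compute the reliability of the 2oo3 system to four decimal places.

R = Σ_{i=2}^{3} C(3,i) p^i (1−p)^{3−i} with p = 0.901
C(3,2)·0.901^2·0.099^1 = 0.241105
C(3,3)·0.901^3·0.099^0 = 0.731433
Sum = 0.9725

0.9725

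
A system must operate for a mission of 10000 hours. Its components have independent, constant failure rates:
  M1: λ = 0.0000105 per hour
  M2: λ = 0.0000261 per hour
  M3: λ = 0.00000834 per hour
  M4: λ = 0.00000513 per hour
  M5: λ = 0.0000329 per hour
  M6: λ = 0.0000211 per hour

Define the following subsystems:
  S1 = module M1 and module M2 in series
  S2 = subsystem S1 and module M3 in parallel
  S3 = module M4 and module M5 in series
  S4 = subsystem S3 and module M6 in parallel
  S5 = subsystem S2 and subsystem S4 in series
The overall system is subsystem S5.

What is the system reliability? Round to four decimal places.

R(M1) = exp(−0.0000105 × 10000) = 0.900325
R(M2) = exp(−0.0000261 × 10000) = 0.770281
R(M3) = exp(−0.00000834 × 10000) = 0.919983
R(M4) = exp(−0.00000513 × 10000) = 0.949994
R(M5) = exp(−0.0000329 × 10000) = 0.719643
R(M6) = exp(−0.0000211 × 10000) = 0.809774
Series (M1 and M2): 0.900325 × 0.770281 = 0.693503
Parallel ([0.693503] and M3): 1 − (1 − 0.693503)(1 − 0.919983) = 0.975475
Series (M4 and M5): 0.949994 × 0.719643 = 0.683657
Parallel ([0.683657] and M6): 1 − (1 − 0.683657)(1 − 0.809774) = 0.939823
Series ([0.975475] and [0.939823]): 0.975475 × 0.939823 = 0.9168

0.9168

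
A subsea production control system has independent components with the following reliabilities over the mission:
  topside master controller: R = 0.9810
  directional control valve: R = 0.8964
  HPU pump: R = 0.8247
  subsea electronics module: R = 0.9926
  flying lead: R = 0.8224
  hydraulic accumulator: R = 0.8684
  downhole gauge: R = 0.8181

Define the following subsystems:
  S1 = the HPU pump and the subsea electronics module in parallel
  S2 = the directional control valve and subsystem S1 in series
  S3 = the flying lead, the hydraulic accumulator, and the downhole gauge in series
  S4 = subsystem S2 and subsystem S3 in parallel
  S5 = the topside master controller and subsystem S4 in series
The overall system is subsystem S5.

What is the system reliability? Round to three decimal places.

Parallel (HPU pump and subsea electronics module): 1 − (1 − 0.82470)(1 − 0.99260) = 0.99870
Series (directional control valve and [0.99870]): 0.89640 × 0.99870 = 0.89523
Series (flying lead, hydraulic accumulator, and downhole gauge): 0.82240 × 0.86840 × 0.81810 = 0.58426
Parallel ([0.89523] and [0.58426]): 1 − (1 − 0.89523)(1 − 0.58426) = 0.95644
Series (topside master controller and [0.95644]): 0.98100 × 0.95644 = 0.938

0.938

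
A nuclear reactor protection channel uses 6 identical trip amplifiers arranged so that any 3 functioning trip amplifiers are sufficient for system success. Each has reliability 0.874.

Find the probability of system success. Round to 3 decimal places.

R = Σ_{i=3}^{6} C(6,i) p^i (1−p)^{6−i} with p = 0.874
C(6,3)·0.874^3·0.126^3 = 0.02671
C(6,4)·0.874^4·0.126^2 = 0.13896
C(6,5)·0.874^5·0.126^1 = 0.38555
C(6,6)·0.874^6·0.126^0 = 0.44573
Sum = 0.997

0.997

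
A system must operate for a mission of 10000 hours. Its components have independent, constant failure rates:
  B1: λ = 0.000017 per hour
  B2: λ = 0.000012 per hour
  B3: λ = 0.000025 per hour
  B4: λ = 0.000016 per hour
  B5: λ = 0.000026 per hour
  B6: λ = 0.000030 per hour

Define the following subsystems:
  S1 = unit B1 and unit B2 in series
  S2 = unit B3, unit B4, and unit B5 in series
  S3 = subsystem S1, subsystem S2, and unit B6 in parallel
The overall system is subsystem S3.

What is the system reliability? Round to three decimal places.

R(B1) = exp(−0.000017 × 10000) = 0.84366
R(B2) = exp(−0.000012 × 10000) = 0.88692
R(B3) = exp(−0.000025 × 10000) = 0.77880
R(B4) = exp(−0.000016 × 10000) = 0.85214
R(B5) = exp(−0.000026 × 10000) = 0.77105
R(B6) = exp(−0.000030 × 10000) = 0.74082
Series (B1 and B2): 0.84366 × 0.88692 = 0.74826
Series (B3, B4, and B5): 0.77880 × 0.85214 × 0.77105 = 0.51170
Parallel ([0.74826], [0.51170], and B6): 1 − (1 − 0.74826)(1 − 0.51170)(1 − 0.74082) = 0.968

0.968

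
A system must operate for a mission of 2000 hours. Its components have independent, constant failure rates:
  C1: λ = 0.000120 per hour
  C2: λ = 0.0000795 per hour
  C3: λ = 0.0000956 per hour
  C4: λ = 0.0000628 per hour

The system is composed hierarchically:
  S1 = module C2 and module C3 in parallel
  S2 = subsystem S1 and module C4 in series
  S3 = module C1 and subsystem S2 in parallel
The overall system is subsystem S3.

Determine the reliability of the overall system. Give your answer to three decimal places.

R(C1) = exp(−0.000120 × 2000) = 0.78663
R(C2) = exp(−0.0000795 × 2000) = 0.85300
R(C3) = exp(−0.0000956 × 2000) = 0.82597
R(C4) = exp(−0.0000628 × 2000) = 0.88197
Parallel (C2 and C3): 1 − (1 − 0.85300)(1 − 0.82597) = 0.97442
Series ([0.97442] and C4): 0.97442 × 0.88197 = 0.85941
Parallel (C1 and [0.85941]): 1 − (1 − 0.78663)(1 − 0.85941) = 0.970

0.970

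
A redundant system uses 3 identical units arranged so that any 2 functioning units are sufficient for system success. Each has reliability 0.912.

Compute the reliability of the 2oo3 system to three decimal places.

R = Σ_{i=2}^{3} C(3,i) p^i (1−p)^{3−i} with p = 0.912
C(3,2)·0.912^2·0.088^1 = 0.21958
C(3,3)·0.912^3·0.088^0 = 0.75855
Sum = 0.978

0.978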